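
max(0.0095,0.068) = 0.068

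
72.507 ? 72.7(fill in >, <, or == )<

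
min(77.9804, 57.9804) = 57.9804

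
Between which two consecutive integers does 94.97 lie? 94 and 95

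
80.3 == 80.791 False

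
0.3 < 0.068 False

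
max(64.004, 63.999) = 64.004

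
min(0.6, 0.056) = 0.056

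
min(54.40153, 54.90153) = 54.40153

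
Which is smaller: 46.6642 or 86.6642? 46.6642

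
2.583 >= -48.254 True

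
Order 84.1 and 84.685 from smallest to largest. 84.1,84.685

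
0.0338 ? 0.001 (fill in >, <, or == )>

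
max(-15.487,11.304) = 11.304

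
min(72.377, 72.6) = 72.377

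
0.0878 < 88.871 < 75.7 False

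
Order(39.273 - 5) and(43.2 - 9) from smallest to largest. (43.2 - 9), (39.273 - 5)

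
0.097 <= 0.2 True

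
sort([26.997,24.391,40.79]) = [24.391,26.997,40.79]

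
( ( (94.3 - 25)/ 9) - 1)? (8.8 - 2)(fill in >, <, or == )<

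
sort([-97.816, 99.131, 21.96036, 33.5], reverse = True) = [99.131, 33.5, 21.96036, -97.816]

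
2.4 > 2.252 True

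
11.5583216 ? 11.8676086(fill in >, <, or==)<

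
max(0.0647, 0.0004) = 0.0647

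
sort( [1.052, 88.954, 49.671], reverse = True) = [88.954, 49.671, 1.052]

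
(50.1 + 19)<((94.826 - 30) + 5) True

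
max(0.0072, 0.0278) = 0.0278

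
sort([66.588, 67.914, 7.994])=[7.994, 66.588, 67.914]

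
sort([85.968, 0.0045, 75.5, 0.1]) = [0.0045, 0.1, 75.5, 85.968]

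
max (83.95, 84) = 84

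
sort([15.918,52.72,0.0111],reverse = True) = [52.72,15.918,0.0111]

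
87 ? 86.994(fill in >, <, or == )>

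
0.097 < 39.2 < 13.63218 False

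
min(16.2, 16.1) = 16.1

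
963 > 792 True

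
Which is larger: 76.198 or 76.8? 76.8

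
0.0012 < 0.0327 True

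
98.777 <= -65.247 False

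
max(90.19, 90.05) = 90.19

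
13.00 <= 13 True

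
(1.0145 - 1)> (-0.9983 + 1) True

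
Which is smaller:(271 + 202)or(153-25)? (153-25)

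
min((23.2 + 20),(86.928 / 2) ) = 43.2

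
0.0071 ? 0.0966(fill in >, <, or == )<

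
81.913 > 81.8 True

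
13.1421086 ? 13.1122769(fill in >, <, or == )>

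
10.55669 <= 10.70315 True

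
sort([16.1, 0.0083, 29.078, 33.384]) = [0.0083, 16.1, 29.078, 33.384]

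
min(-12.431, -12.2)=-12.431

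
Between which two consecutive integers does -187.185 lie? -188 and -187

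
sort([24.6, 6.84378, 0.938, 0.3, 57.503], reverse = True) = [57.503, 24.6, 6.84378, 0.938, 0.3]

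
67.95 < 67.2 False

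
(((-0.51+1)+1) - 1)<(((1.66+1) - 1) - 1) True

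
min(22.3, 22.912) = 22.3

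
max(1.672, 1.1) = 1.672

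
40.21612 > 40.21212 True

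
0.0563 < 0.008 False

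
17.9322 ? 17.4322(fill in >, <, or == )>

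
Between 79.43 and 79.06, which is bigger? 79.43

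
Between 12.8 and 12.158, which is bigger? 12.8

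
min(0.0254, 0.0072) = 0.0072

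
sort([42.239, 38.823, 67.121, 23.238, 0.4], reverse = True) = [67.121, 42.239, 38.823, 23.238, 0.4]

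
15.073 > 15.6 False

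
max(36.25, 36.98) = 36.98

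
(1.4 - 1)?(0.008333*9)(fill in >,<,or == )>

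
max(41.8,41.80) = 41.80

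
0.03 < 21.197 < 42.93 True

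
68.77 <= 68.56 False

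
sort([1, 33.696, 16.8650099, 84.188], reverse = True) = [84.188, 33.696, 16.8650099, 1]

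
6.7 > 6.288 True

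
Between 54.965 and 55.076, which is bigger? 55.076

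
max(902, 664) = 902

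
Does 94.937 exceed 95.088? No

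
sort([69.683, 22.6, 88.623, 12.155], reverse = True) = [88.623, 69.683, 22.6, 12.155]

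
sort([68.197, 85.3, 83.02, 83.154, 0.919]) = [0.919, 68.197, 83.02, 83.154, 85.3]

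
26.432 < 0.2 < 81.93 False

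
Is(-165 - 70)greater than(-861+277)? Yes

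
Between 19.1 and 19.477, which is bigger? 19.477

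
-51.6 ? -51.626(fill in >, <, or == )>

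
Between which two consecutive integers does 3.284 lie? 3 and 4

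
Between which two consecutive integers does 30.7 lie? 30 and 31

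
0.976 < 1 True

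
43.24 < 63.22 True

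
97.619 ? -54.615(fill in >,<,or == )>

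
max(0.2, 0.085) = 0.2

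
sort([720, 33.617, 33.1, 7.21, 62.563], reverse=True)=[720, 62.563, 33.617, 33.1, 7.21]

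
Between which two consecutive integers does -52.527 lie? -53 and -52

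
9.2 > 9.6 False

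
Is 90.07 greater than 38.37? Yes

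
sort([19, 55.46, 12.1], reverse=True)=[55.46, 19, 12.1]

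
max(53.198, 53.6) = 53.6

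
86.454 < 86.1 False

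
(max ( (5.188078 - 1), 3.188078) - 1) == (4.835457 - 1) False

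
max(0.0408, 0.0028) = 0.0408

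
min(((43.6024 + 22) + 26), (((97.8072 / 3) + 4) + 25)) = 61.6024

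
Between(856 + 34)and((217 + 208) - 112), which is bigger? (856 + 34)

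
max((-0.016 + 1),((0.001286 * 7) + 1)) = 1.009002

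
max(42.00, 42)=42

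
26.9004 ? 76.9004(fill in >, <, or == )<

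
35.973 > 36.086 False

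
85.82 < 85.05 False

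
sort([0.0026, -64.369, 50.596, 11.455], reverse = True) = [50.596, 11.455, 0.0026, -64.369]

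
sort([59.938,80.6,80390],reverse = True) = [80390,80.6,59.938]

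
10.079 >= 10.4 False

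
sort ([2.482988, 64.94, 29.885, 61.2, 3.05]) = [2.482988, 3.05, 29.885, 61.2, 64.94]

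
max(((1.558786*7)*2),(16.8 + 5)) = 21.823004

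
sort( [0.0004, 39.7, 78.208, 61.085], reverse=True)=[78.208, 61.085, 39.7, 0.0004]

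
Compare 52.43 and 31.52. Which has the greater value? 52.43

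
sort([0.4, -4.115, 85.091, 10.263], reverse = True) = [85.091, 10.263, 0.4, -4.115]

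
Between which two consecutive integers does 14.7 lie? 14 and 15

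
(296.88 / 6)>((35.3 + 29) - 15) True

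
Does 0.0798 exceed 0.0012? Yes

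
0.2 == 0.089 False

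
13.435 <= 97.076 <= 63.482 False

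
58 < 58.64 True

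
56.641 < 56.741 True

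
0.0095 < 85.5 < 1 False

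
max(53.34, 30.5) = 53.34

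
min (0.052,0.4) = 0.052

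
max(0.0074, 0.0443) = 0.0443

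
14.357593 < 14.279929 False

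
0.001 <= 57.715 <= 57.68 False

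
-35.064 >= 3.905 False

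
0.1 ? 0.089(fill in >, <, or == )>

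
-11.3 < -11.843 False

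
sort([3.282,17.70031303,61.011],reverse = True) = [61.011,17.70031303,3.282]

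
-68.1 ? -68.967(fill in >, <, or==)>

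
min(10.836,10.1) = 10.1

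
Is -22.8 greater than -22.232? No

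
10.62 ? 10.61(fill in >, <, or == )>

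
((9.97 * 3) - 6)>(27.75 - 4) True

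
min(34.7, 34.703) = 34.7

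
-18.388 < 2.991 True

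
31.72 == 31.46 False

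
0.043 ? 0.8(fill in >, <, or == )<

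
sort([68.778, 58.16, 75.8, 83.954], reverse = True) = [83.954, 75.8, 68.778, 58.16]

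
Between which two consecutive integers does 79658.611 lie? 79658 and 79659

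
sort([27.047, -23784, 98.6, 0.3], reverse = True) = [98.6, 27.047, 0.3, -23784]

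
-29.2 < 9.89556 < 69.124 True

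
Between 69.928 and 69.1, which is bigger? 69.928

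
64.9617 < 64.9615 False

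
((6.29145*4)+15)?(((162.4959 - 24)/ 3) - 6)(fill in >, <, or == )>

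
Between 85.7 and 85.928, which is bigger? 85.928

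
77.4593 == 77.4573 False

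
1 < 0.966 False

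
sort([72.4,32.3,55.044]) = [32.3,55.044,72.4]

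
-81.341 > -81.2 False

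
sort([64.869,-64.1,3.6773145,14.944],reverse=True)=[64.869,14.944,3.6773145,-64.1]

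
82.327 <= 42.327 False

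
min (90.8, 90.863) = 90.8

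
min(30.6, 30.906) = 30.6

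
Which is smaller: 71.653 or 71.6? 71.6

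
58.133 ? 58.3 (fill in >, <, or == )<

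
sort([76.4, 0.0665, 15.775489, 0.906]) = [0.0665, 0.906, 15.775489, 76.4]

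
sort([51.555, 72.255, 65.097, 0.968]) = [0.968, 51.555, 65.097, 72.255]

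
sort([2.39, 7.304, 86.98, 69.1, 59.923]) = [2.39, 7.304, 59.923, 69.1, 86.98]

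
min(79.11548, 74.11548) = 74.11548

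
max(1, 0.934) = 1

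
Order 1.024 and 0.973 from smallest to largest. 0.973, 1.024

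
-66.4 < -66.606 False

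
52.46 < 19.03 False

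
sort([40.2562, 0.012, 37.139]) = [0.012, 37.139, 40.2562]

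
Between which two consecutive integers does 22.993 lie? 22 and 23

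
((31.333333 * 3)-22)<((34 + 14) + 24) True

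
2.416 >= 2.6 False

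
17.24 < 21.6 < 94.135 True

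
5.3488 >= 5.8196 False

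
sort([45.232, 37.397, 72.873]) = [37.397, 45.232, 72.873]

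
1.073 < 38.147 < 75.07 True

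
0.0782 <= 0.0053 False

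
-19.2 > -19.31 True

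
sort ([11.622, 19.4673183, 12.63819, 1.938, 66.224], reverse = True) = [66.224, 19.4673183, 12.63819, 11.622, 1.938]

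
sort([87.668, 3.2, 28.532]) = [3.2, 28.532, 87.668]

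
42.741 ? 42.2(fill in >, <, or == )>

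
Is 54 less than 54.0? No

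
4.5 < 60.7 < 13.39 False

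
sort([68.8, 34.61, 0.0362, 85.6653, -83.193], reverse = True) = [85.6653, 68.8, 34.61, 0.0362, -83.193]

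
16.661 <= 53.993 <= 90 True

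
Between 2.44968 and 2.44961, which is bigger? 2.44968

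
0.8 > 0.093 True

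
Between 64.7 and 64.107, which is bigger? 64.7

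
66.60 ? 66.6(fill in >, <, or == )==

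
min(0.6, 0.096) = 0.096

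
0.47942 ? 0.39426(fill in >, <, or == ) >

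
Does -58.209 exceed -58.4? Yes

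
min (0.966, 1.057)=0.966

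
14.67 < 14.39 False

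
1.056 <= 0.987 False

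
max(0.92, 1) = 1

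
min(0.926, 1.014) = 0.926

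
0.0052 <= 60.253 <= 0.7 False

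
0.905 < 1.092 True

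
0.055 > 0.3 False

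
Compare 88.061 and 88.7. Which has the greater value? 88.7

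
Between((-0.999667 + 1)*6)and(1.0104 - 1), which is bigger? (1.0104 - 1)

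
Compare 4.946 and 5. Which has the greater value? 5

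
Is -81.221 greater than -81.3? Yes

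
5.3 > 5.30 False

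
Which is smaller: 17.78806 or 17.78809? 17.78806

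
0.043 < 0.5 True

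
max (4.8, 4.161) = 4.8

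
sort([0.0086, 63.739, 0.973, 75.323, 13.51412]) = [0.0086, 0.973, 13.51412, 63.739, 75.323]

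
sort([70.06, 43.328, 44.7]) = [43.328, 44.7, 70.06]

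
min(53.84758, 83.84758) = 53.84758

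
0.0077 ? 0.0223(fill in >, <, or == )<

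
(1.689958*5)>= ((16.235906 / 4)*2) True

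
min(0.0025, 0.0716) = 0.0025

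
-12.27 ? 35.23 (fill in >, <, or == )<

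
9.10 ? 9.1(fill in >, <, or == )==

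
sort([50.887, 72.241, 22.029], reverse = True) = [72.241, 50.887, 22.029]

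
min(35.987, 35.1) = 35.1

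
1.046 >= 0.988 True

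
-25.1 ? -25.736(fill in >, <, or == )>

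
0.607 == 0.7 False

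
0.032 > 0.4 False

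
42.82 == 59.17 False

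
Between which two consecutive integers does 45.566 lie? 45 and 46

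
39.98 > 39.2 True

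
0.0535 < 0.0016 False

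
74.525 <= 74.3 False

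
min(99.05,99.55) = 99.05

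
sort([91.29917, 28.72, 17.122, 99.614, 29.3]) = [17.122, 28.72, 29.3, 91.29917, 99.614]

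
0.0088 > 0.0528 False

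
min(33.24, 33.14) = 33.14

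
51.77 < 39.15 False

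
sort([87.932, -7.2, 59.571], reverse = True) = [87.932, 59.571, -7.2]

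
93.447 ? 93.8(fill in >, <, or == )<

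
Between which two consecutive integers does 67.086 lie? 67 and 68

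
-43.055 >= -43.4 True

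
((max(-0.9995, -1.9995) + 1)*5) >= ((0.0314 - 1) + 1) False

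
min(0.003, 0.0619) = 0.003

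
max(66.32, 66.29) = 66.32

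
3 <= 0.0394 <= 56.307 False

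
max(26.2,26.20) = 26.20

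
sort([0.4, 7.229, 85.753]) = [0.4, 7.229, 85.753]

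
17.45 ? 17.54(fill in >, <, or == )<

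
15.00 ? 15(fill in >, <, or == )==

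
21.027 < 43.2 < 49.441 True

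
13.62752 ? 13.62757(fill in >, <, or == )<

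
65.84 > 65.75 True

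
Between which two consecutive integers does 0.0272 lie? 0 and 1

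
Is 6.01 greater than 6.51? No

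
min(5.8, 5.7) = 5.7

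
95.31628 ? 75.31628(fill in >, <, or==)>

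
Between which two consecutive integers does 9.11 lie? 9 and 10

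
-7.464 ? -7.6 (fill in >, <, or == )>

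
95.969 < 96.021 True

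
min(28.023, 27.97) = 27.97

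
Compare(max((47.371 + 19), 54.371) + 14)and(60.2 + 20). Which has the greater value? (max((47.371 + 19), 54.371) + 14)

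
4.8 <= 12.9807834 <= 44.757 True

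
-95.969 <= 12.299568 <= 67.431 True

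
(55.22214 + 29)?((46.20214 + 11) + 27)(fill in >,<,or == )>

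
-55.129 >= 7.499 False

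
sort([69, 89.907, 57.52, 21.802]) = [21.802, 57.52, 69, 89.907]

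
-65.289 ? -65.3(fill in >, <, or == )>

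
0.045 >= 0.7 False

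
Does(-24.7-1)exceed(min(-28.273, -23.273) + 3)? No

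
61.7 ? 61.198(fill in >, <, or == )>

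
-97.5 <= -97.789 False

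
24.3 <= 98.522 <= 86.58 False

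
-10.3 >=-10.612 True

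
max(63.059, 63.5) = 63.5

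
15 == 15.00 True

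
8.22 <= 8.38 True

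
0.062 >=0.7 False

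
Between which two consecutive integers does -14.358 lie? -15 and -14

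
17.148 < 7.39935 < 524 False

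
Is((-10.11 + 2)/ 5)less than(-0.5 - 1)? Yes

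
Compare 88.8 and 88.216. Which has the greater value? 88.8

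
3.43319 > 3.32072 True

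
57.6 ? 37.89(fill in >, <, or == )>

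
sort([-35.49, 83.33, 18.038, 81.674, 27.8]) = [-35.49, 18.038, 27.8, 81.674, 83.33]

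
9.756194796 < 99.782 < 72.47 False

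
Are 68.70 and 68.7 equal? Yes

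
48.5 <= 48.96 True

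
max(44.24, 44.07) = 44.24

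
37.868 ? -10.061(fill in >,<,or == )>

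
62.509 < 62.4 False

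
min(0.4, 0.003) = 0.003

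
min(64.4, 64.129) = 64.129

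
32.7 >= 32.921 False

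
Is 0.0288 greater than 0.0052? Yes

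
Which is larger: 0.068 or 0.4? 0.4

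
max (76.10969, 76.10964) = 76.10969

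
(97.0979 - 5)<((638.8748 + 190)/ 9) False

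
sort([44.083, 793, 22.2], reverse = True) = [793, 44.083, 22.2]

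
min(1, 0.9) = 0.9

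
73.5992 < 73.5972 False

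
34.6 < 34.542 False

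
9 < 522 True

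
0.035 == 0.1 False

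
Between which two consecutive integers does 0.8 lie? 0 and 1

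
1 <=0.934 False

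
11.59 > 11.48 True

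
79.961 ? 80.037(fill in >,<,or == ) <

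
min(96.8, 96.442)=96.442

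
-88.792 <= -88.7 True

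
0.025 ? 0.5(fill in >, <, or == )<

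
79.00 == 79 True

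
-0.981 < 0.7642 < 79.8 True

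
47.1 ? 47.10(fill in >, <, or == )==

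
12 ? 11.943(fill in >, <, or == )>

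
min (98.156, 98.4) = 98.156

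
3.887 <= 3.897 True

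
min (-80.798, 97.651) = -80.798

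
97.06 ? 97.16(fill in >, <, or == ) <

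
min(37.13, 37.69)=37.13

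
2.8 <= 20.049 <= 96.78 True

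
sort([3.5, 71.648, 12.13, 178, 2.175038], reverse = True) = [178, 71.648, 12.13, 3.5, 2.175038]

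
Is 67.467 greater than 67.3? Yes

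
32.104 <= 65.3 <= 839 True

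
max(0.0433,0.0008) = 0.0433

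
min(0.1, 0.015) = 0.015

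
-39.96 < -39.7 True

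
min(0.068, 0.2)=0.068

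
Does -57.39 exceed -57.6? Yes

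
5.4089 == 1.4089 False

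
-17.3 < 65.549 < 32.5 False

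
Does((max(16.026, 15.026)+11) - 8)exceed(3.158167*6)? Yes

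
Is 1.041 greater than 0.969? Yes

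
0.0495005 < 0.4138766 True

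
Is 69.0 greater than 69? No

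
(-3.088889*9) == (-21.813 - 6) False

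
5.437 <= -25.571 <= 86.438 False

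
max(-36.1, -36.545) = -36.1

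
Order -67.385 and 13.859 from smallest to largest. -67.385, 13.859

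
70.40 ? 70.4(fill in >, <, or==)==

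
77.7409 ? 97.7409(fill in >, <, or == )<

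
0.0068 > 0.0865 False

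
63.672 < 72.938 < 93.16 True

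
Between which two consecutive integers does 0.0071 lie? 0 and 1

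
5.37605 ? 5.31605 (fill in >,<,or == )>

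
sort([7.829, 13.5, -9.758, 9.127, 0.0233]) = [-9.758, 0.0233, 7.829, 9.127, 13.5]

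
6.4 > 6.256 True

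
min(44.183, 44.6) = 44.183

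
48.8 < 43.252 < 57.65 False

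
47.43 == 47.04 False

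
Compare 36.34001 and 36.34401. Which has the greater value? 36.34401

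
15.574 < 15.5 False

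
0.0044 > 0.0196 False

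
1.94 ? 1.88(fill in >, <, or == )>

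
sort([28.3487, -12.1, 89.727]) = [-12.1, 28.3487, 89.727]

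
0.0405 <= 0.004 False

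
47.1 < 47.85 True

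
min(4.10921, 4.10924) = 4.10921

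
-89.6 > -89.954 True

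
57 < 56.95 False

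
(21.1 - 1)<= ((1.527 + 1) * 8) True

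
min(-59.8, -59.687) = -59.8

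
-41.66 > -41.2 False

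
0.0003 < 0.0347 True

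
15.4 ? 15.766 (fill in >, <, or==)<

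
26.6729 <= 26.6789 True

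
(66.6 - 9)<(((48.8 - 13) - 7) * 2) False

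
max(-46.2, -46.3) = -46.2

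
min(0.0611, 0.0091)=0.0091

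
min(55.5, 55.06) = 55.06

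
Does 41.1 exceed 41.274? No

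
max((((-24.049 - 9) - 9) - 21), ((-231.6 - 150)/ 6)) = -63.049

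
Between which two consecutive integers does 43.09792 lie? 43 and 44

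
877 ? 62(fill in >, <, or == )>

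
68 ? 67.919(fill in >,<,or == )>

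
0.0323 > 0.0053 True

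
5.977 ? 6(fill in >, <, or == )<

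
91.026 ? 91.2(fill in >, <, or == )<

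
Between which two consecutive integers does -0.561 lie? -1 and 0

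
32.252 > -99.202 True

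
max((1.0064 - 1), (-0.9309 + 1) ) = 0.0691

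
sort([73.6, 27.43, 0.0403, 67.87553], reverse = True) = [73.6, 67.87553, 27.43, 0.0403]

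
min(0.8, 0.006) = 0.006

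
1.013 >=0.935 True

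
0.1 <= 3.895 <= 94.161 True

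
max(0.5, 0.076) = 0.5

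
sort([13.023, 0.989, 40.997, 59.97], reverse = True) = [59.97, 40.997, 13.023, 0.989]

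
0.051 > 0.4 False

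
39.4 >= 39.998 False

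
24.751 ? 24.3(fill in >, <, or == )>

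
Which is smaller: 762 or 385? 385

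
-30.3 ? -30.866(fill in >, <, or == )>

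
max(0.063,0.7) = 0.7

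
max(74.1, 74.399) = 74.399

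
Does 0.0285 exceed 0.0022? Yes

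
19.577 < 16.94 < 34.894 False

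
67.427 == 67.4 False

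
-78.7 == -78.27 False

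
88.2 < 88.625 True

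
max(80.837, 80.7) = 80.837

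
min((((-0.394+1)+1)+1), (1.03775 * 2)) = 2.0755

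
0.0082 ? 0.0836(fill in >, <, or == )<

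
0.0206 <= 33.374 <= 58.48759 True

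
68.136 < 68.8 True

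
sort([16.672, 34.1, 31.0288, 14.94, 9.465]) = [9.465, 14.94, 16.672, 31.0288, 34.1]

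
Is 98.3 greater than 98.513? No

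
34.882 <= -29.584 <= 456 False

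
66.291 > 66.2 True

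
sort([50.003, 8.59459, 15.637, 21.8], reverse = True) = [50.003, 21.8, 15.637, 8.59459]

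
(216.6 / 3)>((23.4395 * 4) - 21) False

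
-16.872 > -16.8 False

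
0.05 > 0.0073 True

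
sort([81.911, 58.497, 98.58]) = [58.497, 81.911, 98.58]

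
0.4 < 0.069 False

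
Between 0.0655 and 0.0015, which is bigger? 0.0655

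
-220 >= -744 True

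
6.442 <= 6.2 False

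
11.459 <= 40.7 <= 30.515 False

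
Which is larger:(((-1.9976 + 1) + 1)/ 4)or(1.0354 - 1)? (1.0354 - 1)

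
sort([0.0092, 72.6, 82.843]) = [0.0092, 72.6, 82.843]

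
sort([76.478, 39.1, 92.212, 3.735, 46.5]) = [3.735, 39.1, 46.5, 76.478, 92.212]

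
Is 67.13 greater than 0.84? Yes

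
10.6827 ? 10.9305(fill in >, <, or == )<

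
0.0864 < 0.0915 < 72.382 True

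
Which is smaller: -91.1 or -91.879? -91.879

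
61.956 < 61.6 False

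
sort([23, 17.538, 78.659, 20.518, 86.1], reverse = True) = [86.1, 78.659, 23, 20.518, 17.538]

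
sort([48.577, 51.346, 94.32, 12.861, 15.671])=[12.861, 15.671, 48.577, 51.346, 94.32]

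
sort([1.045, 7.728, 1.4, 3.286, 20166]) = [1.045, 1.4, 3.286, 7.728, 20166]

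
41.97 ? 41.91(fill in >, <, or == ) >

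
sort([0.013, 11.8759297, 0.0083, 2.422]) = [0.0083, 0.013, 2.422, 11.8759297]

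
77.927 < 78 True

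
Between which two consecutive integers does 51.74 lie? 51 and 52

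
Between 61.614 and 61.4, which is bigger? 61.614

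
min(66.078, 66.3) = 66.078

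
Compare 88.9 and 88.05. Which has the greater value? 88.9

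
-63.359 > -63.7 True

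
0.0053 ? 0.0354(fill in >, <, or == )<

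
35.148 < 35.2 True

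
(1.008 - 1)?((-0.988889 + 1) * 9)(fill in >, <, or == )<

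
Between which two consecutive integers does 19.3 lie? 19 and 20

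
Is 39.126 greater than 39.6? No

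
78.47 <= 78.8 True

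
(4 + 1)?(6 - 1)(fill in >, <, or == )==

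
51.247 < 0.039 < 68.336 False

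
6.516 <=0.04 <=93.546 False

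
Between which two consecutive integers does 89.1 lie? 89 and 90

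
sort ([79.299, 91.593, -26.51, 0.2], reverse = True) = [91.593, 79.299, 0.2, -26.51]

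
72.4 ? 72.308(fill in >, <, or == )>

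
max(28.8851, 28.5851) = 28.8851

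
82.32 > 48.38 True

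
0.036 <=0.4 True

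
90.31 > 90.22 True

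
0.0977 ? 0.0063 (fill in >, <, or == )>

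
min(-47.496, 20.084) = -47.496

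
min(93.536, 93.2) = 93.2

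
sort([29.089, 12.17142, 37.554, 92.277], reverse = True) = [92.277, 37.554, 29.089, 12.17142]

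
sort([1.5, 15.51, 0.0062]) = [0.0062, 1.5, 15.51]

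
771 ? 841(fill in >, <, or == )<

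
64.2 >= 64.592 False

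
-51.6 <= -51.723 False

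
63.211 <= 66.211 True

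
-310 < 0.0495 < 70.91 True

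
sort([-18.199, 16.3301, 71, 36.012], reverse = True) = [71, 36.012, 16.3301, -18.199]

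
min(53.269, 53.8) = 53.269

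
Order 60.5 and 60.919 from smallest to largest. 60.5, 60.919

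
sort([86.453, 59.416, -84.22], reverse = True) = [86.453, 59.416, -84.22]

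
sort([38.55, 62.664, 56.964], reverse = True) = [62.664, 56.964, 38.55]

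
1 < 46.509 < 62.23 True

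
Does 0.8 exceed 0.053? Yes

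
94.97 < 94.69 False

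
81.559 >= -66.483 True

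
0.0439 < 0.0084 False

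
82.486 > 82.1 True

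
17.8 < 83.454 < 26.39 False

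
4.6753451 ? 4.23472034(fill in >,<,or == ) >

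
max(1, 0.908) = 1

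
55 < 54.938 False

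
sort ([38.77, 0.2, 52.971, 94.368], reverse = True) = [94.368, 52.971, 38.77, 0.2]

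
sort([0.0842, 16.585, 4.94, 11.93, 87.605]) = [0.0842, 4.94, 11.93, 16.585, 87.605]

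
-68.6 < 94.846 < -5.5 False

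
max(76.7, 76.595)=76.7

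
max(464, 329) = 464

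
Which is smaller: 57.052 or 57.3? 57.052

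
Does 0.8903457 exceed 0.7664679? Yes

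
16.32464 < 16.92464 True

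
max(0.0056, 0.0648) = 0.0648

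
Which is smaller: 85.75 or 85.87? 85.75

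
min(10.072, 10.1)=10.072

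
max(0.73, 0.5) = 0.73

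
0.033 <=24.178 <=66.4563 True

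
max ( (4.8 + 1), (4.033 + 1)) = 5.8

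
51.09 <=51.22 True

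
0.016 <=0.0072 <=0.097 False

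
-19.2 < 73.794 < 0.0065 False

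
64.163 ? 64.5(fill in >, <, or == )<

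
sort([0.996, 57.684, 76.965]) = [0.996, 57.684, 76.965]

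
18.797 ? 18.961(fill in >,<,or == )<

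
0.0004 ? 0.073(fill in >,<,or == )<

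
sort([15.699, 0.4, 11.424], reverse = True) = [15.699, 11.424, 0.4]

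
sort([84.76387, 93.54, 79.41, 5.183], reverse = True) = [93.54, 84.76387, 79.41, 5.183]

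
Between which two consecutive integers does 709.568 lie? 709 and 710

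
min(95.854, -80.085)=-80.085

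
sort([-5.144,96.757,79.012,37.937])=[-5.144,37.937,79.012,96.757]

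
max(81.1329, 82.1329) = 82.1329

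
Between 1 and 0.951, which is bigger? 1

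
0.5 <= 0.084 False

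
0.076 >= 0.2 False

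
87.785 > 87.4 True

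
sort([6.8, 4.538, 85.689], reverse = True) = [85.689, 6.8, 4.538]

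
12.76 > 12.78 False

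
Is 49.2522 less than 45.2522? No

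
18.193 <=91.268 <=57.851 False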